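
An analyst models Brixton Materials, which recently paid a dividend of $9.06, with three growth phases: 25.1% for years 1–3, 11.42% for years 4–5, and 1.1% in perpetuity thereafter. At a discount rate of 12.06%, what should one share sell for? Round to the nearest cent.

$173.96

Three-stage DDM. Project D₁…D_5; terminal Gordon value at t=5 with g = 0.011; discount at r = 0.1206.
D_1 = 11.3341
D_2 = 14.1789
D_3 = 17.7378
D_4 = 19.7635
D_5 = 22.0205
TV_5 = 22.2627/(0.1206−0.011) = 203.1267
P₀ = Σ Dₜ/(1+r)ᵗ + TV_5/(1+r)^5 = 173.9567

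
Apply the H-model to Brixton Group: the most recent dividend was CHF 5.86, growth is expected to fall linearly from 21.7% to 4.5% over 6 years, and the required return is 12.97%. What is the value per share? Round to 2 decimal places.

H-model: P₀ = D₀[(1+g_L) + H(g_S−g_L)]/(r−g_L), with H = 6/2 = 3.
P₀ = 5.86 × [(1+0.045) + 3×(0.217−0.045)] / (0.1297−0.045)
   = 5.86 × 1.5610 / 0.0847 = 107.9983

CHF 108.00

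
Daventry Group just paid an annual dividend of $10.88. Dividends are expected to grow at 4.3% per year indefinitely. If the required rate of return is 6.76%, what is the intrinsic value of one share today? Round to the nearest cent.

$461.29

Gordon growth model: P₀ = D₁/(r − g). D₁ = 10.88 × (1 + 0.043) = 11.3478.
P₀ = 11.3478 / (0.0676 − 0.043) = 11.3478 / 0.0246 = 461.2943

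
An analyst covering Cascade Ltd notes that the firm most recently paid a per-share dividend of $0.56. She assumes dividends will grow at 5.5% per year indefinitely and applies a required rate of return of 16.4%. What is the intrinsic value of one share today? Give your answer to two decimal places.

$5.42

Gordon growth model: P₀ = D₁/(r − g). D₁ = 0.56 × (1 + 0.055) = 0.5908.
P₀ = 0.5908 / (0.164 − 0.055) = 0.5908 / 0.109 = 5.4202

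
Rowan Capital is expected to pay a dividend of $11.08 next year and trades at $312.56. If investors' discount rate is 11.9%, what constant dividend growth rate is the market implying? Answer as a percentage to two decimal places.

From P₀ = D₁/(r − g), the implied growth is g = r − D₁/P₀.
g = 0.119 − 11.08/312.56 = 0.119 − 0.03545 = 0.08355

8.36%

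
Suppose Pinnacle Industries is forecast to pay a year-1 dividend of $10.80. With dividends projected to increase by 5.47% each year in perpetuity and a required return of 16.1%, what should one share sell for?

$101.60

Gordon growth model: P₀ = D₁/(r − g), with D₁ = 10.80 given directly.
P₀ = 10.8000 / (0.161 − 0.0547) = 10.8000 / 0.1063 = 101.5992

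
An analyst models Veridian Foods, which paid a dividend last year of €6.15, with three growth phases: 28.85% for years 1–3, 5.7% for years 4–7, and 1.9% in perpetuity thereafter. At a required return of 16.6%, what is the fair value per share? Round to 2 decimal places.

Three-stage DDM. Project D₁…D_7; terminal Gordon value at t=7 with g = 0.019; discount at r = 0.166.
D_1 = 7.9243
D_2 = 10.2104
D_3 = 13.1561
D_4 = 13.9060
D_5 = 14.6987
D_6 = 15.5365
D_7 = 16.4221
TV_7 = 16.7341/(0.166−0.019) = 113.8375
P₀ = Σ Dₜ/(1+r)ᵗ + TV_7/(1+r)^7 = 87.5861

€87.59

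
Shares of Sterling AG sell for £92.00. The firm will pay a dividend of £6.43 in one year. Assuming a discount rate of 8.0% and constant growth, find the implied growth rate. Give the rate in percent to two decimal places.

1.01%

From P₀ = D₁/(r − g), the implied growth is g = r − D₁/P₀.
g = 0.08 − 6.43/92.00 = 0.08 − 0.06989 = 0.01011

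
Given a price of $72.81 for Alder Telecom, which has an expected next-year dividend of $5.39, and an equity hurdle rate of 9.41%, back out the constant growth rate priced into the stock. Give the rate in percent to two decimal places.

From P₀ = D₁/(r − g), the implied growth is g = r − D₁/P₀.
g = 0.0941 − 5.39/72.81 = 0.0941 − 0.07403 = 0.02007

2.01%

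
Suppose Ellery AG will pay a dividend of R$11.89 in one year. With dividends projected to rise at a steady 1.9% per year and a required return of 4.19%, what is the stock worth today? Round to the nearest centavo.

R$519.21

Gordon growth model: P₀ = D₁/(r − g), with D₁ = 11.89 given directly.
P₀ = 11.8900 / (0.0419 − 0.019) = 11.8900 / 0.0229 = 519.2140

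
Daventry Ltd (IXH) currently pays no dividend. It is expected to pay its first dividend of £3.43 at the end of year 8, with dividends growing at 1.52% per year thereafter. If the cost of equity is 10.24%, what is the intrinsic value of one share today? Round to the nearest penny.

Deferred-dividend DDM. At t=7 the remaining stream is a growing perpetuity with first payment D_8 = 3.43.
V_7 = D_8/(r−g) = 3.43/(0.1024−0.0152) = 39.3349
P₀ = V_7/(1+r)^7 = 39.3349/(1+0.1024)^7 = 19.8794

£19.88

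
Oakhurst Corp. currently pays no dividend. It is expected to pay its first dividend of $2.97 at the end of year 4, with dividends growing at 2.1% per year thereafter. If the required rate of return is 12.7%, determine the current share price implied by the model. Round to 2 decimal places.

Deferred-dividend DDM. At t=3 the remaining stream is a growing perpetuity with first payment D_4 = 2.97.
V_3 = D_4/(r−g) = 2.97/(0.127−0.021) = 28.0189
P₀ = V_3/(1+r)^3 = 28.0189/(1+0.127)^3 = 19.5740

$19.57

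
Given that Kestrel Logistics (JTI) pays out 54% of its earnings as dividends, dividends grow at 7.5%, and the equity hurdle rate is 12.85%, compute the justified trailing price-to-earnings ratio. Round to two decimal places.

Justified trailing P/E = b(1+g)/(r−g) = 0.54×(1+0.075)/(0.1285−0.075) = 10.8505

10.85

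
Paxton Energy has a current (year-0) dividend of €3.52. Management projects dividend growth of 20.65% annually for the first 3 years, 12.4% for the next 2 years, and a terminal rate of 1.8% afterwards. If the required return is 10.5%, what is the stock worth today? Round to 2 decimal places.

€77.49

Three-stage DDM. Project D₁…D_5; terminal Gordon value at t=5 with g = 0.018; discount at r = 0.105.
D_1 = 4.2469
D_2 = 5.1239
D_3 = 6.1819
D_4 = 6.9485
D_5 = 7.8101
TV_5 = 7.9507/(0.105−0.018) = 91.3873
P₀ = Σ Dₜ/(1+r)ᵗ + TV_5/(1+r)^5 = 77.4949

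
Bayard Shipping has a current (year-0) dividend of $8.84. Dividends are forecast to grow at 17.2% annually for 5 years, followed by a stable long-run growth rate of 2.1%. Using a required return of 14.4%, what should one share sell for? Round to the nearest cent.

Two-stage DDM. Project D₁…D_5 at 0.172, terminal growth 0.021, discount at r = 0.144.
D_1 = 10.3605
D_2 = 12.1425
D_3 = 14.2310
D_4 = 16.6787
D_5 = 19.5475
Terminal value at t=5: TV = D_6/(r−g) = 19.9580/(0.144−0.021) = 162.2598
P₀ = 10.3605/(1+0.144)^1 + 12.1425/(1+0.144)^2 + 14.2310/(1+0.144)^3 + 16.6787/(1+0.144)^4 + 19.5475/(1+0.144)^5 + 162.2598/(1+0.144)^5 = 130.3630

$130.36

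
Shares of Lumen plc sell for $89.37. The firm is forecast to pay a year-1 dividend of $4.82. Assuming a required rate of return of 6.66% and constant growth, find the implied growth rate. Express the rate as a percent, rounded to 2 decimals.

From P₀ = D₁/(r − g), the implied growth is g = r − D₁/P₀.
g = 0.0666 − 4.82/89.37 = 0.0666 − 0.05393 = 0.01267

1.27%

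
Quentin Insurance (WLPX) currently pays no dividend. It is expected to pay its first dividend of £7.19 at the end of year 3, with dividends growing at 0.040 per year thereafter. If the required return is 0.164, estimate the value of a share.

Deferred-dividend DDM. At t=2 the remaining stream is a growing perpetuity with first payment D_3 = 7.19.
V_2 = D_3/(r−g) = 7.19/(0.164−0.04) = 57.9839
P₀ = V_2/(1+r)^2 = 57.9839/(1+0.164)^2 = 42.7958

£42.80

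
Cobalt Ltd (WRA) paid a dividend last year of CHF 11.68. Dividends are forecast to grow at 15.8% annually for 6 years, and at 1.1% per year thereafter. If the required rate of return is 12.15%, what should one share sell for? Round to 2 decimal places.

Two-stage DDM. Project D₁…D_6 at 0.158, terminal growth 0.011, discount at r = 0.1215.
D_1 = 13.5254
D_2 = 15.6625
D_3 = 18.1371
D_4 = 21.0028
D_5 = 24.3212
D_6 = 28.1640
Terminal value at t=6: TV = D_7/(r−g) = 28.4738/(0.1215−0.011) = 257.6814
P₀ = 13.5254/(1+0.1215)^1 + 15.6625/(1+0.1215)^2 + 18.1371/(1+0.1215)^3 + 21.0028/(1+0.1215)^4 + 24.3212/(1+0.1215)^5 + 28.1640/(1+0.1215)^6 + 257.6814/(1+0.1215)^6 = 208.0154

CHF 208.02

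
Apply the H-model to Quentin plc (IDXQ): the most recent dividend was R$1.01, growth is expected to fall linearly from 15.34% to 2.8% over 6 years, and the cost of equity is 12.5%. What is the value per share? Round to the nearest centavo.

R$14.62

H-model: P₀ = D₀[(1+g_L) + H(g_S−g_L)]/(r−g_L), with H = 6/2 = 3.
P₀ = 1.01 × [(1+0.028) + 3×(0.1534−0.028)] / (0.125−0.028)
   = 1.01 × 1.4042 / 0.097 = 14.6211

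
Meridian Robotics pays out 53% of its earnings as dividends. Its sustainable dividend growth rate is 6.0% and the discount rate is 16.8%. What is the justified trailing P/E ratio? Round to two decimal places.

Justified trailing P/E = b(1+g)/(r−g) = 0.53×(1+0.06)/(0.168−0.06) = 5.2019

5.20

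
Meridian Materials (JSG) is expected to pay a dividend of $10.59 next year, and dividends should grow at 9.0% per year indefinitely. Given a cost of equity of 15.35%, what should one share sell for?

$166.77

Gordon growth model: P₀ = D₁/(r − g), with D₁ = 10.59 given directly.
P₀ = 10.5900 / (0.1535 − 0.09) = 10.5900 / 0.0635 = 166.7717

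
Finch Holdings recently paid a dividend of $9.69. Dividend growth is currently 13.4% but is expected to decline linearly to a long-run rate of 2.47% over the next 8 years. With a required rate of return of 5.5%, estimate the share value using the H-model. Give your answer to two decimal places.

$467.52

H-model: P₀ = D₀[(1+g_L) + H(g_S−g_L)]/(r−g_L), with H = 8/2 = 4.
P₀ = 9.69 × [(1+0.0247) + 4×(0.134−0.0247)] / (0.055−0.0247)
   = 9.69 × 1.4619 / 0.0303 = 467.5185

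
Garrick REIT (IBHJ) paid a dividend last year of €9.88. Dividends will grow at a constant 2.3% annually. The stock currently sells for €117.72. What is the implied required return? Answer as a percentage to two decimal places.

Rearranging the constant-growth DDM: r = D₁/P₀ + g.
D₁ = 9.88 × (1 + 0.023) = 10.1072.
r = 10.1072 / 117.72 + 0.023 = 0.08586 + 0.023 = 0.10886

10.89%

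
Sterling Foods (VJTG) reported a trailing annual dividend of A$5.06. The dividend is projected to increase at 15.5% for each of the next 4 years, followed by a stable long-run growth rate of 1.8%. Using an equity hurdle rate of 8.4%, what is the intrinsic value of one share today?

A$124.37

Two-stage DDM. Project D₁…D_4 at 0.155, terminal growth 0.018, discount at r = 0.084.
D_1 = 5.8443
D_2 = 6.7502
D_3 = 7.7964
D_4 = 9.0049
Terminal value at t=4: TV = D_5/(r−g) = 9.1670/(0.084−0.018) = 138.8936
P₀ = 5.8443/(1+0.084)^1 + 6.7502/(1+0.084)^2 + 7.7964/(1+0.084)^3 + 9.0049/(1+0.084)^4 + 138.8936/(1+0.084)^4 = 124.3709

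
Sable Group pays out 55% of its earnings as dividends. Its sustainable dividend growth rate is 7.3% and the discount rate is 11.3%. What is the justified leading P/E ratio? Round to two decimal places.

Justified leading P/E = b/(r−g) = 0.55/(0.113−0.073) = 13.7500

13.75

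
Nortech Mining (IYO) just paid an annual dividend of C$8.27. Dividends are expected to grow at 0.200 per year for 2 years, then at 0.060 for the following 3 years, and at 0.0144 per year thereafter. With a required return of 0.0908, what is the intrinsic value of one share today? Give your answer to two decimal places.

Three-stage DDM. Project D₁…D_5; terminal Gordon value at t=5 with g = 0.0144; discount at r = 0.0908.
D_1 = 9.9240
D_2 = 11.9088
D_3 = 12.6233
D_4 = 13.3807
D_5 = 14.1836
TV_5 = 14.3878/(0.0908−0.0144) = 188.3222
P₀ = Σ Dₜ/(1+r)ᵗ + TV_5/(1+r)^5 = 169.4171

C$169.42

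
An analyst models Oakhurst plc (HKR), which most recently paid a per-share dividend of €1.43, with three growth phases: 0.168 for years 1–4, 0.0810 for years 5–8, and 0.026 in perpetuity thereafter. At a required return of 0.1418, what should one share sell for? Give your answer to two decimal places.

Three-stage DDM. Project D₁…D_8; terminal Gordon value at t=8 with g = 0.026; discount at r = 0.1418.
D_1 = 1.6702
D_2 = 1.9508
D_3 = 2.2786
D_4 = 2.6614
D_5 = 2.8770
D_6 = 3.1100
D_7 = 3.3619
D_8 = 3.6342
TV_8 = 3.7287/(0.1418−0.026) = 32.1995
P₀ = Σ Dₜ/(1+r)ᵗ + TV_8/(1+r)^8 = 22.6748

€22.67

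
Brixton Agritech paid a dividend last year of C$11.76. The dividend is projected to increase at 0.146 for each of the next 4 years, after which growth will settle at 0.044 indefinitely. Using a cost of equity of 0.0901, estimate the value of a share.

C$378.68

Two-stage DDM. Project D₁…D_4 at 0.146, terminal growth 0.044, discount at r = 0.0901.
D_1 = 13.4770
D_2 = 15.4446
D_3 = 17.6995
D_4 = 20.2836
Terminal value at t=4: TV = D_5/(r−g) = 21.1761/(0.0901−0.044) = 459.3517
P₀ = 13.4770/(1+0.0901)^1 + 15.4446/(1+0.0901)^2 + 17.6995/(1+0.0901)^3 + 20.2836/(1+0.0901)^4 + 459.3517/(1+0.0901)^4 = 378.6847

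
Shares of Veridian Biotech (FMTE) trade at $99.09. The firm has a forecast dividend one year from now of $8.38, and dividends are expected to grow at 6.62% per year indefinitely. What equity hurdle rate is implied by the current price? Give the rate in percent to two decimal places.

15.08%

Rearranging the constant-growth DDM: r = D₁/P₀ + g.
r = 8.3800 / 99.09 + 0.0662 = 0.08457 + 0.0662 = 0.15077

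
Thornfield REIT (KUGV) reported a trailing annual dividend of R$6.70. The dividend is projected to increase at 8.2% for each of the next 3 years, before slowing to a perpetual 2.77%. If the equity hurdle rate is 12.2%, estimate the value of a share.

Two-stage DDM. Project D₁…D_3 at 0.082, terminal growth 0.0277, discount at r = 0.122.
D_1 = 7.2494
D_2 = 7.8439
D_3 = 8.4870
Terminal value at t=3: TV = D_4/(r−g) = 8.7221/(0.122−0.0277) = 92.4935
P₀ = 7.2494/(1+0.122)^1 + 7.8439/(1+0.122)^2 + 8.4870/(1+0.122)^3 + 92.4935/(1+0.122)^3 = 84.1842

R$84.18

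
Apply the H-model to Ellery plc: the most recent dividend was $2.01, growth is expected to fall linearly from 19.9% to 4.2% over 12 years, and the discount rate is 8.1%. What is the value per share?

H-model: P₀ = D₀[(1+g_L) + H(g_S−g_L)]/(r−g_L), with H = 12/2 = 6.
P₀ = 2.01 × [(1+0.042) + 6×(0.199−0.042)] / (0.081−0.042)
   = 2.01 × 1.9840 / 0.039 = 102.2523

$102.25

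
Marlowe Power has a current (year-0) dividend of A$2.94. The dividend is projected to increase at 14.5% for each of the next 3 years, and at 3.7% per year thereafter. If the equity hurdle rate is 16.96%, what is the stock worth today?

Two-stage DDM. Project D₁…D_3 at 0.145, terminal growth 0.037, discount at r = 0.1696.
D_1 = 3.3663
D_2 = 3.8544
D_3 = 4.4133
Terminal value at t=3: TV = D_4/(r−g) = 4.5766/(0.1696−0.037) = 34.5143
P₀ = 3.3663/(1+0.1696)^1 + 3.8544/(1+0.1696)^2 + 4.4133/(1+0.1696)^3 + 34.5143/(1+0.1696)^3 = 30.0260

A$30.03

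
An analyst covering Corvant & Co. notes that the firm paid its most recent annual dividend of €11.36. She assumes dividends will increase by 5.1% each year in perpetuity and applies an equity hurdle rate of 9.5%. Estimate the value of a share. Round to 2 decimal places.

€271.35

Gordon growth model: P₀ = D₁/(r − g). D₁ = 11.36 × (1 + 0.051) = 11.9394.
P₀ = 11.9394 / (0.095 − 0.051) = 11.9394 / 0.044 = 271.3491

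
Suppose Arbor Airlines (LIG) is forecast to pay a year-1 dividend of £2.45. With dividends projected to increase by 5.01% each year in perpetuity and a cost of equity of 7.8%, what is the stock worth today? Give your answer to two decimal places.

£87.81

Gordon growth model: P₀ = D₁/(r − g), with D₁ = 2.45 given directly.
P₀ = 2.4500 / (0.078 − 0.0501) = 2.4500 / 0.0279 = 87.8136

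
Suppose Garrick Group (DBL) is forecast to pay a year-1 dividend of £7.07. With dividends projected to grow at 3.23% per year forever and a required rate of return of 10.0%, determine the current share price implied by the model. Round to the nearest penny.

Gordon growth model: P₀ = D₁/(r − g), with D₁ = 7.07 given directly.
P₀ = 7.0700 / (0.1 − 0.0323) = 7.0700 / 0.0677 = 104.4313

£104.43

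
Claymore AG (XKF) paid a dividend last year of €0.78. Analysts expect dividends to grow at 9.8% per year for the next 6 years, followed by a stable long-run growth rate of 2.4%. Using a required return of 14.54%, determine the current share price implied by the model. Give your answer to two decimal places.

Two-stage DDM. Project D₁…D_6 at 0.098, terminal growth 0.024, discount at r = 0.1454.
D_1 = 0.8564
D_2 = 0.9404
D_3 = 1.0325
D_4 = 1.1337
D_5 = 1.2448
D_6 = 1.3668
Terminal value at t=6: TV = D_7/(r−g) = 1.3996/(0.1454−0.024) = 11.5290
P₀ = 0.8564/(1+0.1454)^1 + 0.9404/(1+0.1454)^2 + 1.0325/(1+0.1454)^3 + 1.1337/(1+0.1454)^4 + 1.2448/(1+0.1454)^5 + 1.3668/(1+0.1454)^6 + 11.5290/(1+0.1454)^6 = 9.1526

€9.15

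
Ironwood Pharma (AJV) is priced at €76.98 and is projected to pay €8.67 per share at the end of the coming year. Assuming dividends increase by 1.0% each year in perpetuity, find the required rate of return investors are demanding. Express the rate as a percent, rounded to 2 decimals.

12.26%

Rearranging the constant-growth DDM: r = D₁/P₀ + g.
r = 8.6700 / 76.98 + 0.01 = 0.11263 + 0.01 = 0.12263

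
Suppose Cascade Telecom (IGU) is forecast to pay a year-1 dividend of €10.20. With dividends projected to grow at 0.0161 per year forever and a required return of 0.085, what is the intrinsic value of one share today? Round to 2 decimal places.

€148.04

Gordon growth model: P₀ = D₁/(r − g), with D₁ = 10.20 given directly.
P₀ = 10.2000 / (0.085 − 0.0161) = 10.2000 / 0.0689 = 148.0406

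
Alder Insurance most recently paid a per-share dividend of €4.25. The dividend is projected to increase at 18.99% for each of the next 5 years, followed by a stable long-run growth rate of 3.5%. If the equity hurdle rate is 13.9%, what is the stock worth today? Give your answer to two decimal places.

€76.90

Two-stage DDM. Project D₁…D_5 at 0.1899, terminal growth 0.035, discount at r = 0.139.
D_1 = 5.0571
D_2 = 6.0174
D_3 = 7.1601
D_4 = 8.5198
D_5 = 10.1377
Terminal value at t=5: TV = D_6/(r−g) = 10.4926/(0.139−0.035) = 100.8900
P₀ = 5.0571/(1+0.139)^1 + 6.0174/(1+0.139)^2 + 7.1601/(1+0.139)^3 + 8.5198/(1+0.139)^4 + 10.1377/(1+0.139)^5 + 100.8900/(1+0.139)^5 = 76.9040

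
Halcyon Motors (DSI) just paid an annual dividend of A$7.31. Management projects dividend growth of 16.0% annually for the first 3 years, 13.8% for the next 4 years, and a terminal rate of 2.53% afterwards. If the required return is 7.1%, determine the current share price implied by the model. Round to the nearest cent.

Three-stage DDM. Project D₁…D_7; terminal Gordon value at t=7 with g = 0.0253; discount at r = 0.071.
D_1 = 8.4796
D_2 = 9.8363
D_3 = 11.4101
D_4 = 12.9848
D_5 = 14.7766
D_6 = 16.8158
D_7 = 19.1364
TV_7 = 19.6206/(0.071−0.0253) = 429.3339
P₀ = Σ Dₜ/(1+r)ᵗ + TV_7/(1+r)^7 = 334.7433

A$334.74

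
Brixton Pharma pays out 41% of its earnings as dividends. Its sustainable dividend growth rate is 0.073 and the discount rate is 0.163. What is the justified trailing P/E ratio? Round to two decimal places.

Justified trailing P/E = b(1+g)/(r−g) = 0.41×(1+0.073)/(0.163−0.073) = 4.8881

4.89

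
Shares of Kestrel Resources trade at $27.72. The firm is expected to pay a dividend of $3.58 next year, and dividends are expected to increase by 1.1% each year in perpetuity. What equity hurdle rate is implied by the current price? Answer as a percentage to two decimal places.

14.01%

Rearranging the constant-growth DDM: r = D₁/P₀ + g.
r = 3.5800 / 27.72 + 0.011 = 0.12915 + 0.011 = 0.14015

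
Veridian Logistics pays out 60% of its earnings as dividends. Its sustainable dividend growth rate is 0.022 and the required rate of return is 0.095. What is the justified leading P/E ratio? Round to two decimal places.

Justified leading P/E = b/(r−g) = 0.60/(0.095−0.022) = 8.2192

8.22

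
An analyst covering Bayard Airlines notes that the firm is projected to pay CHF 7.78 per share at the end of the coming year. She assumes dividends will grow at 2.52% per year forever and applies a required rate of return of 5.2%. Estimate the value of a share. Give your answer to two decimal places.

CHF 290.30

Gordon growth model: P₀ = D₁/(r − g), with D₁ = 7.78 given directly.
P₀ = 7.7800 / (0.052 − 0.0252) = 7.7800 / 0.0268 = 290.2985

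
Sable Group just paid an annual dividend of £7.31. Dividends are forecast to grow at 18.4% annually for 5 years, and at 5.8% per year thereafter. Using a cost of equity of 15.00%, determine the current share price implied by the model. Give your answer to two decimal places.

£137.17

Two-stage DDM. Project D₁…D_5 at 0.184, terminal growth 0.058, discount at r = 0.15.
D_1 = 8.6550
D_2 = 10.2476
D_3 = 12.1331
D_4 = 14.3656
D_5 = 17.0089
Terminal value at t=5: TV = D_6/(r−g) = 17.9954/(0.15−0.058) = 195.6022
P₀ = 8.6550/(1+0.15)^1 + 10.2476/(1+0.15)^2 + 12.1331/(1+0.15)^3 + 14.3656/(1+0.15)^4 + 17.0089/(1+0.15)^5 + 195.6022/(1+0.15)^5 = 137.1713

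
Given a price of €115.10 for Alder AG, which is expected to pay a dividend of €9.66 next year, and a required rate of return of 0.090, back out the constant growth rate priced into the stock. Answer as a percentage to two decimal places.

0.61%

From P₀ = D₁/(r − g), the implied growth is g = r − D₁/P₀.
g = 0.09 − 9.66/115.10 = 0.09 − 0.08393 = 0.00607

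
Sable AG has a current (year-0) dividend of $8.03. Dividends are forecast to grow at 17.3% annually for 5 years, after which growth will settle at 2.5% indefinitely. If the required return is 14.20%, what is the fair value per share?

$123.97

Two-stage DDM. Project D₁…D_5 at 0.173, terminal growth 0.025, discount at r = 0.142.
D_1 = 9.4192
D_2 = 11.0487
D_3 = 12.9601
D_4 = 15.2022
D_5 = 17.8322
Terminal value at t=5: TV = D_6/(r−g) = 18.2780/(0.142−0.025) = 156.2225
P₀ = 9.4192/(1+0.142)^1 + 11.0487/(1+0.142)^2 + 12.9601/(1+0.142)^3 + 15.2022/(1+0.142)^4 + 17.8322/(1+0.142)^5 + 156.2225/(1+0.142)^5 = 123.9695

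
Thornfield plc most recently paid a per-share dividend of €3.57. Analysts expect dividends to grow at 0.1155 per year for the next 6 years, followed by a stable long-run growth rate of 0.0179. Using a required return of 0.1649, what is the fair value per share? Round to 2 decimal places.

Two-stage DDM. Project D₁…D_6 at 0.1155, terminal growth 0.0179, discount at r = 0.1649.
D_1 = 3.9823
D_2 = 4.4423
D_3 = 4.9554
D_4 = 5.5277
D_5 = 6.1662
D_6 = 6.8784
Terminal value at t=6: TV = D_7/(r−g) = 7.0015/(0.1649−0.0179) = 47.6292
P₀ = 3.9823/(1+0.1649)^1 + 4.4423/(1+0.1649)^2 + 4.9554/(1+0.1649)^3 + 5.5277/(1+0.1649)^4 + 6.1662/(1+0.1649)^5 + 6.8784/(1+0.1649)^6 + 47.6292/(1+0.1649)^6 = 37.5170

€37.52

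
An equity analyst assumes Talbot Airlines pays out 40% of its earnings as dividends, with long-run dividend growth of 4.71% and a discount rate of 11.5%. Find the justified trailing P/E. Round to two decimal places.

Justified trailing P/E = b(1+g)/(r−g) = 0.40×(1+0.0471)/(0.115−0.0471) = 6.1685

6.17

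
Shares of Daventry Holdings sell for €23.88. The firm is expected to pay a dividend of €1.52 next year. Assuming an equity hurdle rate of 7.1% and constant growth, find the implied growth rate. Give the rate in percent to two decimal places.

From P₀ = D₁/(r − g), the implied growth is g = r − D₁/P₀.
g = 0.071 − 1.52/23.88 = 0.071 − 0.06365 = 0.00735

0.73%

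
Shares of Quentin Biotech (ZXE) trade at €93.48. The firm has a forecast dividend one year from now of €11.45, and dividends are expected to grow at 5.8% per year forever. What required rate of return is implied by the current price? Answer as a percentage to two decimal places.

18.05%

Rearranging the constant-growth DDM: r = D₁/P₀ + g.
r = 11.4500 / 93.48 + 0.058 = 0.12249 + 0.058 = 0.18049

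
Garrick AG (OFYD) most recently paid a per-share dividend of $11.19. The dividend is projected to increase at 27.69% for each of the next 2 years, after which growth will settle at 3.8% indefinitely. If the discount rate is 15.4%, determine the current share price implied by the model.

Two-stage DDM. Project D₁…D_2 at 0.2769, terminal growth 0.038, discount at r = 0.154.
D_1 = 14.2885
D_2 = 18.2450
Terminal value at t=2: TV = D_3/(r−g) = 18.9383/(0.154−0.038) = 163.2613
P₀ = 14.2885/(1+0.154)^1 + 18.2450/(1+0.154)^2 + 163.2613/(1+0.154)^2 = 148.6768

$148.68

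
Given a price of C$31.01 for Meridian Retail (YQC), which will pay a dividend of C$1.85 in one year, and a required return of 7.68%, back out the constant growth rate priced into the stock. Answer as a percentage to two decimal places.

1.71%

From P₀ = D₁/(r − g), the implied growth is g = r − D₁/P₀.
g = 0.0768 − 1.85/31.01 = 0.0768 − 0.05966 = 0.01714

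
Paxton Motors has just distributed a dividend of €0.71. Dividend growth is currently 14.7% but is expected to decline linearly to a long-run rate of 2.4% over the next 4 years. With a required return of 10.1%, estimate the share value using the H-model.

H-model: P₀ = D₀[(1+g_L) + H(g_S−g_L)]/(r−g_L), with H = 4/2 = 2.
P₀ = 0.71 × [(1+0.024) + 2×(0.147−0.024)] / (0.101−0.024)
   = 0.71 × 1.2700 / 0.077 = 11.7104

€11.71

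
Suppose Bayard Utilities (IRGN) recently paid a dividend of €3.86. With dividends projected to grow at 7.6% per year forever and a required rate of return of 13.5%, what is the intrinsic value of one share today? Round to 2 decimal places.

€70.40

Gordon growth model: P₀ = D₁/(r − g). D₁ = 3.86 × (1 + 0.076) = 4.1534.
P₀ = 4.1534 / (0.135 − 0.076) = 4.1534 / 0.059 = 70.3959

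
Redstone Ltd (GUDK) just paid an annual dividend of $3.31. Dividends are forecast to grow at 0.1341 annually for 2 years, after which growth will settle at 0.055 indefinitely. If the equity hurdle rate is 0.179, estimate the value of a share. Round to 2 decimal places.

$32.30

Two-stage DDM. Project D₁…D_2 at 0.1341, terminal growth 0.055, discount at r = 0.179.
D_1 = 3.7539
D_2 = 4.2573
Terminal value at t=2: TV = D_3/(r−g) = 4.4914/(0.179−0.055) = 36.2211
P₀ = 3.7539/(1+0.179)^1 + 4.2573/(1+0.179)^2 + 36.2211/(1+0.179)^2 = 32.3042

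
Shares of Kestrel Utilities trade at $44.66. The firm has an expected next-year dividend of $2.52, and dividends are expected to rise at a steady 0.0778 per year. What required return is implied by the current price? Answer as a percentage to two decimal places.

13.42%

Rearranging the constant-growth DDM: r = D₁/P₀ + g.
r = 2.5200 / 44.66 + 0.0778 = 0.05643 + 0.0778 = 0.13423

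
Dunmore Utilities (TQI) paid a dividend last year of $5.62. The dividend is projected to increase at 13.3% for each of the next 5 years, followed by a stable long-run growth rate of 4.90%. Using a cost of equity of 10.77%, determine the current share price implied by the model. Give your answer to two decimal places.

Two-stage DDM. Project D₁…D_5 at 0.133, terminal growth 0.049, discount at r = 0.1077.
D_1 = 6.3675
D_2 = 7.2143
D_3 = 8.1738
D_4 = 9.2610
D_5 = 10.4927
Terminal value at t=5: TV = D_6/(r−g) = 11.0068/(0.1077−0.049) = 187.5095
P₀ = 6.3675/(1+0.1077)^1 + 7.2143/(1+0.1077)^2 + 8.1738/(1+0.1077)^3 + 9.2610/(1+0.1077)^4 + 10.4927/(1+0.1077)^5 + 187.5095/(1+0.1077)^5 = 142.5229

$142.52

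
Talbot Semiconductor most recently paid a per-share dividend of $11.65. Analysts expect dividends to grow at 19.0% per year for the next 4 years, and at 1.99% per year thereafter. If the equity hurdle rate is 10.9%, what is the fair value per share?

Two-stage DDM. Project D₁…D_4 at 0.19, terminal growth 0.0199, discount at r = 0.109.
D_1 = 13.8635
D_2 = 16.4976
D_3 = 19.6321
D_4 = 23.3622
Terminal value at t=4: TV = D_5/(r−g) = 23.8271/(0.109−0.0199) = 267.4199
P₀ = 13.8635/(1+0.109)^1 + 16.4976/(1+0.109)^2 + 19.6321/(1+0.109)^3 + 23.3622/(1+0.109)^4 + 267.4199/(1+0.109)^4 = 232.5475

$232.55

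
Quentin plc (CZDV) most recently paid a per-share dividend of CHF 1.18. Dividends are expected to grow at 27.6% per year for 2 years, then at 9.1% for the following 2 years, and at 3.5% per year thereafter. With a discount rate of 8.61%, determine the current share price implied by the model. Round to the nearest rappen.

CHF 39.58

Three-stage DDM. Project D₁…D_4; terminal Gordon value at t=4 with g = 0.035; discount at r = 0.0861.
D_1 = 1.5057
D_2 = 1.9212
D_3 = 2.0961
D_4 = 2.2868
TV_4 = 2.3669/(0.0861−0.035) = 46.3183
P₀ = Σ Dₜ/(1+r)ᵗ + TV_4/(1+r)^4 = 39.5814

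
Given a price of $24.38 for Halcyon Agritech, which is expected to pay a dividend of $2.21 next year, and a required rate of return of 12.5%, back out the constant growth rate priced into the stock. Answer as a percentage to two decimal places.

3.44%

From P₀ = D₁/(r − g), the implied growth is g = r − D₁/P₀.
g = 0.125 − 2.21/24.38 = 0.125 − 0.09065 = 0.03435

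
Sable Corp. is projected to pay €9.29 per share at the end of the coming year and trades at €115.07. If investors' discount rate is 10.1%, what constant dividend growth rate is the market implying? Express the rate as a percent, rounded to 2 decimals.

From P₀ = D₁/(r − g), the implied growth is g = r − D₁/P₀.
g = 0.101 − 9.29/115.07 = 0.101 − 0.08073 = 0.02027

2.03%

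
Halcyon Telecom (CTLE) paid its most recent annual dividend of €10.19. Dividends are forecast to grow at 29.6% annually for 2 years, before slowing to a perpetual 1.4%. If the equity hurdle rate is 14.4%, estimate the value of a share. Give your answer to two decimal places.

€126.63

Two-stage DDM. Project D₁…D_2 at 0.296, terminal growth 0.014, discount at r = 0.144.
D_1 = 13.2062
D_2 = 17.1153
Terminal value at t=2: TV = D_3/(r−g) = 17.3549/(0.144−0.014) = 133.4992
P₀ = 13.2062/(1+0.144)^1 + 17.1153/(1+0.144)^2 + 133.4992/(1+0.144)^2 = 126.6279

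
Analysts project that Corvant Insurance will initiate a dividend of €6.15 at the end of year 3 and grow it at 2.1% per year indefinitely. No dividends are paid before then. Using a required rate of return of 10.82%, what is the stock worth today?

€57.43

Deferred-dividend DDM. At t=2 the remaining stream is a growing perpetuity with first payment D_3 = 6.15.
V_2 = D_3/(r−g) = 6.15/(0.1082−0.021) = 70.5275
P₀ = V_2/(1+r)^2 = 70.5275/(1+0.1082)^2 = 57.4278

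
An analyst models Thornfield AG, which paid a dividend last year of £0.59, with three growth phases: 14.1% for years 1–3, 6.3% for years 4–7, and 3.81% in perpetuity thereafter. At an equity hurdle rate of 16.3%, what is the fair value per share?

Three-stage DDM. Project D₁…D_7; terminal Gordon value at t=7 with g = 0.0381; discount at r = 0.163.
D_1 = 0.6732
D_2 = 0.7681
D_3 = 0.8764
D_4 = 0.9316
D_5 = 0.9903
D_6 = 1.0527
D_7 = 1.1190
TV_7 = 1.1617/(0.163−0.0381) = 9.3008
P₀ = Σ Dₜ/(1+r)ᵗ + TV_7/(1+r)^7 = 6.7248

£6.72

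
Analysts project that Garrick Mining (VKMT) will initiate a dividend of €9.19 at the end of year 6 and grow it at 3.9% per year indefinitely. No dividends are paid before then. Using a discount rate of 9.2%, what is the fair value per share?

€111.67

Deferred-dividend DDM. At t=5 the remaining stream is a growing perpetuity with first payment D_6 = 9.19.
V_5 = D_6/(r−g) = 9.19/(0.092−0.039) = 173.3962
P₀ = V_5/(1+r)^5 = 173.3962/(1+0.092)^5 = 111.6674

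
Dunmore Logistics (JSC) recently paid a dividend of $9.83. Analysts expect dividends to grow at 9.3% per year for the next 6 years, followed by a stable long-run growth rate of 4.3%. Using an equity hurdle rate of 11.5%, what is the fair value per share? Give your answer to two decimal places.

$181.39

Two-stage DDM. Project D₁…D_6 at 0.093, terminal growth 0.043, discount at r = 0.115.
D_1 = 10.7442
D_2 = 11.7434
D_3 = 12.8355
D_4 = 14.0292
D_5 = 15.3340
D_6 = 16.7600
Terminal value at t=6: TV = D_7/(r−g) = 17.4807/(0.115−0.043) = 242.7875
P₀ = 10.7442/(1+0.115)^1 + 11.7434/(1+0.115)^2 + 12.8355/(1+0.115)^3 + 14.0292/(1+0.115)^4 + 15.3340/(1+0.115)^5 + 16.7600/(1+0.115)^6 + 242.7875/(1+0.115)^6 = 181.3888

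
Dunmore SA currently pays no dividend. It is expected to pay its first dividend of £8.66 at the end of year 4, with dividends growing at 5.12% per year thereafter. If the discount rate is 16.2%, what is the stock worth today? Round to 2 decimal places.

£49.81

Deferred-dividend DDM. At t=3 the remaining stream is a growing perpetuity with first payment D_4 = 8.66.
V_3 = D_4/(r−g) = 8.66/(0.162−0.0512) = 78.1588
P₀ = V_3/(1+r)^3 = 78.1588/(1+0.162)^3 = 49.8150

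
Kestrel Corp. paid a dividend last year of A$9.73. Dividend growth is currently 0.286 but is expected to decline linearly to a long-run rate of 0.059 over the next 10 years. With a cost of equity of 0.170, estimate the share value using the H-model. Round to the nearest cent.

H-model: P₀ = D₀[(1+g_L) + H(g_S−g_L)]/(r−g_L), with H = 10/2 = 5.
P₀ = 9.73 × [(1+0.059) + 5×(0.286−0.059)] / (0.17−0.059)
   = 9.73 × 2.1940 / 0.111 = 192.3209

A$192.32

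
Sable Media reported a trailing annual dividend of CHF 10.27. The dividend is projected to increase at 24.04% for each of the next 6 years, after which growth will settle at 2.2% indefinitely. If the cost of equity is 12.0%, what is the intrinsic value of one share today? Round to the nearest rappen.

CHF 287.07

Two-stage DDM. Project D₁…D_6 at 0.2404, terminal growth 0.022, discount at r = 0.12.
D_1 = 12.7389
D_2 = 15.8013
D_3 = 19.6000
D_4 = 24.3118
D_5 = 30.1564
D_6 = 37.4060
Terminal value at t=6: TV = D_7/(r−g) = 38.2289/(0.12−0.022) = 390.0909
P₀ = 12.7389/(1+0.12)^1 + 15.8013/(1+0.12)^2 + 19.6000/(1+0.12)^3 + 24.3118/(1+0.12)^4 + 30.1564/(1+0.12)^5 + 37.4060/(1+0.12)^6 + 390.0909/(1+0.12)^6 = 287.0670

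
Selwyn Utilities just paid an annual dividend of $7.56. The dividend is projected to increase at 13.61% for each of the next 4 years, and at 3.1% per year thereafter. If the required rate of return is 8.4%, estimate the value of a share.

Two-stage DDM. Project D₁…D_4 at 0.1361, terminal growth 0.031, discount at r = 0.084.
D_1 = 8.5889
D_2 = 9.7579
D_3 = 11.0859
D_4 = 12.5947
Terminal value at t=4: TV = D_5/(r−g) = 12.9851/(0.084−0.031) = 245.0027
P₀ = 8.5889/(1+0.084)^1 + 9.7579/(1+0.084)^2 + 11.0859/(1+0.084)^3 + 12.5947/(1+0.084)^4 + 245.0027/(1+0.084)^4 = 211.4933

$211.49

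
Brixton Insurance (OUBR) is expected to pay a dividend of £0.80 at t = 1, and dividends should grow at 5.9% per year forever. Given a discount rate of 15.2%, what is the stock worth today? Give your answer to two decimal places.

Gordon growth model: P₀ = D₁/(r − g), with D₁ = 0.80 given directly.
P₀ = 0.8000 / (0.152 − 0.059) = 0.8000 / 0.093 = 8.6022

£8.60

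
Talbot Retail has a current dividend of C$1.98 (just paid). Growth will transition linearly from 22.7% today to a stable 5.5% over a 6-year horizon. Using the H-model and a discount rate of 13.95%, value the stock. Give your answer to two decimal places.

H-model: P₀ = D₀[(1+g_L) + H(g_S−g_L)]/(r−g_L), with H = 6/2 = 3.
P₀ = 1.98 × [(1+0.055) + 3×(0.227−0.055)] / (0.1395−0.055)
   = 1.98 × 1.5710 / 0.0845 = 36.8116

C$36.81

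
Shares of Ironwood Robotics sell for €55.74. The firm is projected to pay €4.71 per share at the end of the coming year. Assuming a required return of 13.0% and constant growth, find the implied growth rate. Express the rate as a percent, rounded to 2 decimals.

4.55%

From P₀ = D₁/(r − g), the implied growth is g = r − D₁/P₀.
g = 0.13 − 4.71/55.74 = 0.13 − 0.08450 = 0.04550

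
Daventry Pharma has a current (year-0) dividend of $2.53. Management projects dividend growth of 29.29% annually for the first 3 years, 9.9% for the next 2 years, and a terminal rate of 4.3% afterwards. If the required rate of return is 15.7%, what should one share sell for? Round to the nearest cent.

$45.20

Three-stage DDM. Project D₁…D_5; terminal Gordon value at t=5 with g = 0.043; discount at r = 0.157.
D_1 = 3.2710
D_2 = 4.2291
D_3 = 5.4678
D_4 = 6.0091
D_5 = 6.6041
TV_5 = 6.8880/(0.157−0.043) = 60.4213
P₀ = Σ Dₜ/(1+r)ᵗ + TV_5/(1+r)^5 = 45.1976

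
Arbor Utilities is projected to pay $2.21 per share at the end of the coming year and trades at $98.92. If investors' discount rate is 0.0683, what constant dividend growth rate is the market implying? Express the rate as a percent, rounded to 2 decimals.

4.60%

From P₀ = D₁/(r − g), the implied growth is g = r − D₁/P₀.
g = 0.0683 − 2.21/98.92 = 0.0683 − 0.02234 = 0.04596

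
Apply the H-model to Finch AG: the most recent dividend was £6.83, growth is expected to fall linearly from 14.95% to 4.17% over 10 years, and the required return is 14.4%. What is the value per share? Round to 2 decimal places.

£105.53

H-model: P₀ = D₀[(1+g_L) + H(g_S−g_L)]/(r−g_L), with H = 10/2 = 5.
P₀ = 6.83 × [(1+0.0417) + 5×(0.1495−0.0417)] / (0.144−0.0417)
   = 6.83 × 1.5807 / 0.1023 = 105.5345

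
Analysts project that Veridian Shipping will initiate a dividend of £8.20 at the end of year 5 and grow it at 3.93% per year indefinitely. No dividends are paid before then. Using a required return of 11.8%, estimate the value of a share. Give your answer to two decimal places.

£66.69

Deferred-dividend DDM. At t=4 the remaining stream is a growing perpetuity with first payment D_5 = 8.20.
V_4 = D_5/(r−g) = 8.20/(0.118−0.0393) = 104.1931
P₀ = V_4/(1+r)^4 = 104.1931/(1+0.118)^4 = 66.6917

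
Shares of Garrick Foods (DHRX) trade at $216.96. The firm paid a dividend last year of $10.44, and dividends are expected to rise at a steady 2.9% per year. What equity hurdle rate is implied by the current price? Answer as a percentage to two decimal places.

7.85%

Rearranging the constant-growth DDM: r = D₁/P₀ + g.
D₁ = 10.44 × (1 + 0.029) = 10.7428.
r = 10.7428 / 216.96 + 0.029 = 0.04951 + 0.029 = 0.07851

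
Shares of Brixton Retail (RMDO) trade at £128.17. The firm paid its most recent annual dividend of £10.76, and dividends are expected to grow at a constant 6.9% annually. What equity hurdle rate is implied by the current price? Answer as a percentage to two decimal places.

15.87%

Rearranging the constant-growth DDM: r = D₁/P₀ + g.
D₁ = 10.76 × (1 + 0.069) = 11.5024.
r = 11.5024 / 128.17 + 0.069 = 0.08974 + 0.069 = 0.15874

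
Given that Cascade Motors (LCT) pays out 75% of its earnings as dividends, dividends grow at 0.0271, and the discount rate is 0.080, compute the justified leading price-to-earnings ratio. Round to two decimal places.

Justified leading P/E = b/(r−g) = 0.75/(0.08−0.0271) = 14.1777

14.18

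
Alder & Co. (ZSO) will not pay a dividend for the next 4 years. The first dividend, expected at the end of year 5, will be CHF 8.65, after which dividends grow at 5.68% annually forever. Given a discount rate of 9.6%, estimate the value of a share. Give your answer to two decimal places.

Deferred-dividend DDM. At t=4 the remaining stream is a growing perpetuity with first payment D_5 = 8.65.
V_4 = D_5/(r−g) = 8.65/(0.096−0.0568) = 220.6633
P₀ = V_4/(1+r)^4 = 220.6633/(1+0.096)^4 = 152.9283

CHF 152.93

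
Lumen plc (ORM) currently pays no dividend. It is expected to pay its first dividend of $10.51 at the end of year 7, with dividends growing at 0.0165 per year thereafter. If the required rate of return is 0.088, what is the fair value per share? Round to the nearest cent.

$88.62

Deferred-dividend DDM. At t=6 the remaining stream is a growing perpetuity with first payment D_7 = 10.51.
V_6 = D_7/(r−g) = 10.51/(0.088−0.0165) = 146.9930
P₀ = V_6/(1+r)^6 = 146.9930/(1+0.088)^6 = 88.6183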